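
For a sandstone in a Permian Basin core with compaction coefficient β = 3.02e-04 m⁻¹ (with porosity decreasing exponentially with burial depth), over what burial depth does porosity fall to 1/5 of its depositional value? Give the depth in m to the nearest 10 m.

Working in km (1 km = 1000 m; β in km⁻¹ = β in m⁻¹ × 1000):
phi/phi₀ = 1/5 ⇒ exp(−β·Z) = 1/5 ⇒ Z = ln(5) / β
Z = 1.6094 / 0.302 = 5.329 km

5330 m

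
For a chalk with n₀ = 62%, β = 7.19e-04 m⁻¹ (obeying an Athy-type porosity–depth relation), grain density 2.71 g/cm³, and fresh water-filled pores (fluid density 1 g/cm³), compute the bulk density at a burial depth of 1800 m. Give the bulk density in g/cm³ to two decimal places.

Working in km (1 km = 1000 m; β in km⁻¹ = β in m⁻¹ × 1000):
Porosity at depth: n = 0.62·exp(−0.719×1.8) = 0.62×0.2741 = 0.1700
Bulk density: ρ_b = (1−n)ρ_g + n·ρ_f = 0.8300×2.71 + 0.1700×1
       = 2.249 + 0.170 = 2.419 g/cm³

2.42 g/cm³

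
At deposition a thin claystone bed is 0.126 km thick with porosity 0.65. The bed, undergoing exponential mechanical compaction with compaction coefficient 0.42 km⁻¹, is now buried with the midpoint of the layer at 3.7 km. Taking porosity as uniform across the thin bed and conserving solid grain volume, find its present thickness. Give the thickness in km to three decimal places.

Porosity at 3.7 km: n = 0.65·exp(−0.42×3.7) = 0.1374
Solid-volume conservation: h(1−n) = h₀(1−n₀) ⇒ h = h₀·(1−n₀)/(1−n)
h = 0.126 × (1 − 0.65)/(1 − 0.1374) = 0.126 × 0.4058 = 0.0511 km

0.051 km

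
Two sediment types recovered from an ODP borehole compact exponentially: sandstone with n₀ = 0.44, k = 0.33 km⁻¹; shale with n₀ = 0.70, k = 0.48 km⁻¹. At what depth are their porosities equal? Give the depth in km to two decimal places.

3.10 km

Set n₀ₐ e^(−kₐz) = n₀ᵦ e^(−kᵦz) ⇒ ln(n₀ₐ/n₀ᵦ) = (kₐ − kᵦ)·z
z = ln(0.44/0.7) / (0.33 − 0.48) = -0.4643 / -0.15 = 3.095 km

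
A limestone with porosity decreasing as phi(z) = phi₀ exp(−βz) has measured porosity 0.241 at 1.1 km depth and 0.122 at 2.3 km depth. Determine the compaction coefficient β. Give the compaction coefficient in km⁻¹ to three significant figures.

Athy: phi(z) = phi₀ e^(−βz) ⇒ phi₁/phi₂ = e^{β(z₂−z₁)} ⇒ β = ln(phi₁/phi₂)/(z₂−z₁)
β = ln(0.241/0.122) / (2.3 − 1.1) = ln(1.975) / 1.2 = 0.6808 / 1.2 = 0.5673 km⁻¹

0.567 km⁻¹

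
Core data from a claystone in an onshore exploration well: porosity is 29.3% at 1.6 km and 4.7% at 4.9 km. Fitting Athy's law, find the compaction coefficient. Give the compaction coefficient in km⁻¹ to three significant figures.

Athy: n(z) = n₀ e^(−βz) ⇒ n₁/n₂ = e^{β(z₂−z₁)} ⇒ β = ln(n₁/n₂)/(z₂−z₁)
β = ln(0.293/0.047) / (4.9 − 1.6) = ln(6.234) / 3.3 = 1.8300 / 3.3 = 0.5546 km⁻¹

0.555 km⁻¹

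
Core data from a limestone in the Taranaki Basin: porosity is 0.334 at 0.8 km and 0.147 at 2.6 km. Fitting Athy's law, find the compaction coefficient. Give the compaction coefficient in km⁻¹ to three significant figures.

Athy: n(z) = n₀ e^(−kz) ⇒ n₁/n₂ = e^{k(z₂−z₁)} ⇒ k = ln(n₁/n₂)/(z₂−z₁)
k = ln(0.334/0.147) / (2.6 − 0.8) = ln(2.272) / 1.8 = 0.8207 / 1.8 = 0.4559 km⁻¹

0.456 km⁻¹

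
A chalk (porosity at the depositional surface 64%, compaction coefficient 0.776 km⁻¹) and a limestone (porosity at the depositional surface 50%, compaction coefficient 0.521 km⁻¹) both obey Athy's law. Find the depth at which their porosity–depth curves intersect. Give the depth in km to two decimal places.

Set φ₀ₐ e^(−kₐd) = φ₀ᵦ e^(−kᵦd) ⇒ ln(φ₀ₐ/φ₀ᵦ) = (kₐ − kᵦ)·d
d = ln(0.64/0.5) / (0.776 − 0.521) = 0.2469 / 0.255 = 0.968 km

0.97 km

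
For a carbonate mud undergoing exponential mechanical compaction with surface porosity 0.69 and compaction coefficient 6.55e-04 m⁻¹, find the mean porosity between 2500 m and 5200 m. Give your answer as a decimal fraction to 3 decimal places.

0.063

Working in km (1 km = 1000 m; β in km⁻¹ = β in m⁻¹ × 1000):
⟨phi⟩ = (1/(d₂−d₁)) ∫ phi₀ e^(−βd) dd = phi₀·(e^(−β·d₁) − e^(−β·d₂)) / (β·(d₂−d₁))
e^(−0.655×2.5) = 0.1945; e^(−0.655×5.2) = 0.0332
⟨phi⟩ = 0.69 × (0.1945 − 0.0332) / (0.655 × 2.7) = 0.69 × 0.0912 = 0.0629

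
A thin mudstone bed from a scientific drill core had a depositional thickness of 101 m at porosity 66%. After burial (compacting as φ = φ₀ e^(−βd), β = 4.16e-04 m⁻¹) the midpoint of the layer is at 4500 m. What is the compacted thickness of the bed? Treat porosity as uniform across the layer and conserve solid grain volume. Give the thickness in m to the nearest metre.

38 m

Working in km (1 km = 1000 m; β in km⁻¹ = β in m⁻¹ × 1000):
Porosity at 4.5 km: φ = 0.66·exp(−0.416×4.5) = 0.1015
Solid-volume conservation: h(1−φ) = h₀(1−φ₀) ⇒ h = h₀·(1−φ₀)/(1−φ)
h = 0.101 × (1 − 0.66)/(1 − 0.1015) = 0.101 × 0.3784 = 0.0382 km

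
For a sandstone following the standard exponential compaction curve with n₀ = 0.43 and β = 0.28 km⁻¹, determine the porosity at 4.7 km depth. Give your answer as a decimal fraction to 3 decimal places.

n = n₀·exp(−β·Z) = 0.43 × exp(−0.28 × 4.7) = 0.43 × exp(−1.316)
  = 0.43 × 0.2682 = 0.1153

0.115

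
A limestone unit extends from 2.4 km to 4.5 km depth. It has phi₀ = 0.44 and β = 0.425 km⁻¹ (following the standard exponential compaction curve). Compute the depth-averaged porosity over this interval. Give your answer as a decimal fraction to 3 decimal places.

0.105

⟨phi⟩ = (1/(d₂−d₁)) ∫ phi₀ e^(−βd) dd = phi₀·(e^(−β·d₁) − e^(−β·d₂)) / (β·(d₂−d₁))
e^(−0.425×2.4) = 0.3606; e^(−0.425×4.5) = 0.1477
⟨phi⟩ = 0.44 × (0.3606 − 0.1477) / (0.425 × 2.1) = 0.44 × 0.2385 = 0.1050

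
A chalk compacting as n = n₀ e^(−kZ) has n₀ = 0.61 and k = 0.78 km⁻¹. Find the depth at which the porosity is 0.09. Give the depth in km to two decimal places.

Invert Athy's law: Z = ln(n₀/n) / k
Z = ln(0.61/0.09) / 0.78 = ln(6.778) / 0.78 = 1.9136 / 0.78 = 2.453 km

2.45 km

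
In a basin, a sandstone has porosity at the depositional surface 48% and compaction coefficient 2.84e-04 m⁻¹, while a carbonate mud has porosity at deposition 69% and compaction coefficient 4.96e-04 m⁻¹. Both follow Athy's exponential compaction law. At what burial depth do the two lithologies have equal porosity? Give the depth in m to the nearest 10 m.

Working in km (1 km = 1000 m; c in km⁻¹ = c in m⁻¹ × 1000):
Set phi₀ₐ e^(−cₐZ) = phi₀ᵦ e^(−cᵦZ) ⇒ ln(phi₀ₐ/phi₀ᵦ) = (cₐ − cᵦ)·Z
Z = ln(0.48/0.69) / (0.284 − 0.496) = -0.3629 / -0.212 = 1.712 km

1710 m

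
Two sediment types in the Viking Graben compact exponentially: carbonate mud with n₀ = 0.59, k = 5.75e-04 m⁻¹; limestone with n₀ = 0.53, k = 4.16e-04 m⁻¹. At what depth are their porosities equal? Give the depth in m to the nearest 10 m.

670 m

Working in km (1 km = 1000 m; k in km⁻¹ = k in m⁻¹ × 1000):
Set n₀ₐ e^(−kₐd) = n₀ᵦ e^(−kᵦd) ⇒ ln(n₀ₐ/n₀ᵦ) = (kₐ − kᵦ)·d
d = ln(0.59/0.53) / (0.575 − 0.416) = 0.1072 / 0.159 = 0.675 km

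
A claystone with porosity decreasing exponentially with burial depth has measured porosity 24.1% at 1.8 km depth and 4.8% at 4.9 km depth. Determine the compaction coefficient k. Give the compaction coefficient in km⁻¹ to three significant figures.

0.521 km⁻¹

Athy: n(d) = n₀ e^(−kd) ⇒ n₁/n₂ = e^{k(d₂−d₁)} ⇒ k = ln(n₁/n₂)/(d₂−d₁)
k = ln(0.241/0.048) / (4.9 − 1.8) = ln(5.021) / 3.1 = 1.6136 / 3.1 = 0.5205 km⁻¹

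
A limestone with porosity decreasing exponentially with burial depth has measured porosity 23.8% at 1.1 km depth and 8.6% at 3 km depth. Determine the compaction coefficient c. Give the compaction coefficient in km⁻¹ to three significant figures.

Athy: phi(d) = phi₀ e^(−cd) ⇒ phi₁/phi₂ = e^{c(d₂−d₁)} ⇒ c = ln(phi₁/phi₂)/(d₂−d₁)
c = ln(0.238/0.086) / (3 − 1.1) = ln(2.767) / 1.9 = 1.0179 / 1.9 = 0.5357 km⁻¹

0.536 km⁻¹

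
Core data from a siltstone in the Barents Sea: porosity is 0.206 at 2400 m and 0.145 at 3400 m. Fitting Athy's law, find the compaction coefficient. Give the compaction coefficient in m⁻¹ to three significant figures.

Working in km (1 km = 1000 m; c in km⁻¹ = c in m⁻¹ × 1000):
Athy: phi(z) = phi₀ e^(−cz) ⇒ phi₁/phi₂ = e^{c(z₂−z₁)} ⇒ c = ln(phi₁/phi₂)/(z₂−z₁)
c = ln(0.206/0.145) / (3.4 − 2.4) = ln(1.421) / 1 = 0.3511 / 1 = 0.3511 km⁻¹

0.000351 m⁻¹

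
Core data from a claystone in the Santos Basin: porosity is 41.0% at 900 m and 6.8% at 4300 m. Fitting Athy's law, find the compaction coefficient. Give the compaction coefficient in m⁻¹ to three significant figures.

0.000528 m⁻¹

Working in km (1 km = 1000 m; β in km⁻¹ = β in m⁻¹ × 1000):
Athy: phi(Z) = phi₀ e^(−βZ) ⇒ phi₁/phi₂ = e^{β(Z₂−Z₁)} ⇒ β = ln(phi₁/phi₂)/(Z₂−Z₁)
β = ln(0.41/0.068) / (4.3 − 0.9) = ln(6.029) / 3.4 = 1.7966 / 3.4 = 0.5284 km⁻¹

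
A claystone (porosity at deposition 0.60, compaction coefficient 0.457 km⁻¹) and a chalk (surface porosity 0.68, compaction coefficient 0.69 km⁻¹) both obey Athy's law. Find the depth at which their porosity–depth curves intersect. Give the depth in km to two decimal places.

Set φ₀ₐ e^(−kₐZ) = φ₀ᵦ e^(−kᵦZ) ⇒ ln(φ₀ₐ/φ₀ᵦ) = (kₐ − kᵦ)·Z
Z = ln(0.6/0.68) / (0.457 − 0.69) = -0.1252 / -0.233 = 0.537 km

0.54 km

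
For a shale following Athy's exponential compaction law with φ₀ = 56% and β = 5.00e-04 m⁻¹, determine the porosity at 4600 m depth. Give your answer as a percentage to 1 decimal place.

5.6%

Working in km (1 km = 1000 m; β in km⁻¹ = β in m⁻¹ × 1000):
φ = φ₀·exp(−β·d) = 0.56 × exp(−0.5 × 4.6) = 0.56 × exp(−2.3)
  = 0.56 × 0.1003 = 0.0561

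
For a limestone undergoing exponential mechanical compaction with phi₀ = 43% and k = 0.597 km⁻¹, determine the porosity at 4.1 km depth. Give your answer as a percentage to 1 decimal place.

phi = phi₀·exp(−k·Z) = 0.43 × exp(−0.597 × 4.1) = 0.43 × exp(−2.448)
  = 0.43 × 0.0865 = 0.0372

3.7%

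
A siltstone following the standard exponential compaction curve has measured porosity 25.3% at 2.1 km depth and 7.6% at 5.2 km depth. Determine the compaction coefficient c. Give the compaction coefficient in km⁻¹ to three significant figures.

0.388 km⁻¹

Athy: φ(z) = φ₀ e^(−cz) ⇒ φ₁/φ₂ = e^{c(z₂−z₁)} ⇒ c = ln(φ₁/φ₂)/(z₂−z₁)
c = ln(0.253/0.076) / (5.2 − 2.1) = ln(3.329) / 3.1 = 1.2027 / 3.1 = 0.388 km⁻¹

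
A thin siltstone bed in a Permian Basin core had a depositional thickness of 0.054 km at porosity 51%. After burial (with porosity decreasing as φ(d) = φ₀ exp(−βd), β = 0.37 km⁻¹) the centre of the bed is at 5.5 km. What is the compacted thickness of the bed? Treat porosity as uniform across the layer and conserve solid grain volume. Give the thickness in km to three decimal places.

Porosity at 5.5 km: φ = 0.51·exp(−0.37×5.5) = 0.0666
Solid-volume conservation: h(1−φ) = h₀(1−φ₀) ⇒ h = h₀·(1−φ₀)/(1−φ)
h = 0.054 × (1 − 0.51)/(1 − 0.0666) = 0.054 × 0.5250 = 0.0283 km

0.028 km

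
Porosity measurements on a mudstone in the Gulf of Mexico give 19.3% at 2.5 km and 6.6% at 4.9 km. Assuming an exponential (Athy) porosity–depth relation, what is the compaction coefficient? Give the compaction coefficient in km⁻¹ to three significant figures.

Athy: n(z) = n₀ e^(−kz) ⇒ n₁/n₂ = e^{k(z₂−z₁)} ⇒ k = ln(n₁/n₂)/(z₂−z₁)
k = ln(0.193/0.066) / (4.9 − 2.5) = ln(2.924) / 2.4 = 1.0730 / 2.4 = 0.4471 km⁻¹

0.447 km⁻¹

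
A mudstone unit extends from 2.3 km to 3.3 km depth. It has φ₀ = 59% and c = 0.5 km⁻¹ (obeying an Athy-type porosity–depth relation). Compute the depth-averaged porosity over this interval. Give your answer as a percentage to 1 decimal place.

⟨φ⟩ = (1/(Z₂−Z₁)) ∫ φ₀ e^(−cZ) dZ = φ₀·(e^(−c·Z₁) − e^(−c·Z₂)) / (c·(Z₂−Z₁))
e^(−0.5×2.3) = 0.3166; e^(−0.5×3.3) = 0.1920
⟨φ⟩ = 0.59 × (0.3166 − 0.1920) / (0.5 × 1) = 0.59 × 0.2492 = 0.1470

14.7%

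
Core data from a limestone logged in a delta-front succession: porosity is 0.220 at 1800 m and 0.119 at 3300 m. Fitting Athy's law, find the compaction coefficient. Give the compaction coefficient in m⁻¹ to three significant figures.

Working in km (1 km = 1000 m; β in km⁻¹ = β in m⁻¹ × 1000):
Athy: phi(Z) = phi₀ e^(−βZ) ⇒ phi₁/phi₂ = e^{β(Z₂−Z₁)} ⇒ β = ln(phi₁/phi₂)/(Z₂−Z₁)
β = ln(0.22/0.119) / (3.3 − 1.8) = ln(1.849) / 1.5 = 0.6145 / 1.5 = 0.4097 km⁻¹

0.000410 m⁻¹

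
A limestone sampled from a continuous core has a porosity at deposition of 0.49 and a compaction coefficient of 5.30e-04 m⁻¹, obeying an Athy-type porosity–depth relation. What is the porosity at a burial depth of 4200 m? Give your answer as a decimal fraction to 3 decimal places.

0.053

Working in km (1 km = 1000 m; c in km⁻¹ = c in m⁻¹ × 1000):
n = n₀·exp(−c·d) = 0.49 × exp(−0.53 × 4.2) = 0.49 × exp(−2.226)
  = 0.49 × 0.1080 = 0.0529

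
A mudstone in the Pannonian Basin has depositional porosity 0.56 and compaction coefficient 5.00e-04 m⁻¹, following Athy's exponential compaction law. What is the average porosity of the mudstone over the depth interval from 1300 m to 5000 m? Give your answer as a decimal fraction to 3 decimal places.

0.133

Working in km (1 km = 1000 m; c in km⁻¹ = c in m⁻¹ × 1000):
⟨phi⟩ = (1/(Z₂−Z₁)) ∫ phi₀ e^(−cZ) dZ = phi₀·(e^(−c·Z₁) − e^(−c·Z₂)) / (c·(Z₂−Z₁))
e^(−0.5×1.3) = 0.5220; e^(−0.5×5) = 0.0821
⟨phi⟩ = 0.56 × (0.5220 − 0.0821) / (0.5 × 3.7) = 0.56 × 0.2378 = 0.1332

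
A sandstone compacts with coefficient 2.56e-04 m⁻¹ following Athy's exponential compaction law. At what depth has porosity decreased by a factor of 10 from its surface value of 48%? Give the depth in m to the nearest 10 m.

8990 m

Working in km (1 km = 1000 m; c in km⁻¹ = c in m⁻¹ × 1000):
n/n₀ = 1/10 ⇒ exp(−c·Z) = 1/10 ⇒ Z = ln(10) / c
Z = 2.3026 / 0.256 = 8.994 km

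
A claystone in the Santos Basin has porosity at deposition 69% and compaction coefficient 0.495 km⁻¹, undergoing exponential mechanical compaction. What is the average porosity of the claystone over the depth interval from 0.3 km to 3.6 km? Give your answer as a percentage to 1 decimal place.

29.3%

⟨φ⟩ = (1/(z₂−z₁)) ∫ φ₀ e^(−βz) dz = φ₀·(e^(−β·z₁) − e^(−β·z₂)) / (β·(z₂−z₁))
e^(−0.495×0.3) = 0.8620; e^(−0.495×3.6) = 0.1683
⟨φ⟩ = 0.69 × (0.8620 − 0.1683) / (0.495 × 3.3) = 0.69 × 0.4247 = 0.2930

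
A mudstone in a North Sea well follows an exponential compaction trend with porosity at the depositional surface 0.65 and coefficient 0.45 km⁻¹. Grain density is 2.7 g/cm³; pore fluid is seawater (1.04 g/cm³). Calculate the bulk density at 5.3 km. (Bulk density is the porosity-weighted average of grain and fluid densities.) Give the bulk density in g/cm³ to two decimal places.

Porosity at depth: phi = 0.65·exp(−0.45×5.3) = 0.65×0.0921 = 0.0599
Bulk density: ρ_b = (1−phi)ρ_g + phi·ρ_f = 0.9401×2.7 + 0.0599×1.04
       = 2.538 + 0.062 = 2.601 g/cm³

2.60 g/cm³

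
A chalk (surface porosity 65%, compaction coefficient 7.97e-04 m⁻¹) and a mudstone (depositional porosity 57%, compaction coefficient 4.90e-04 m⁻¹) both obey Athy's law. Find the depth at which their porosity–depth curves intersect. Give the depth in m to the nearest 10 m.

Working in km (1 km = 1000 m; β in km⁻¹ = β in m⁻¹ × 1000):
Set n₀ₐ e^(−βₐd) = n₀ᵦ e^(−βᵦd) ⇒ ln(n₀ₐ/n₀ᵦ) = (βₐ − βᵦ)·d
d = ln(0.65/0.57) / (0.797 − 0.49) = 0.1313 / 0.307 = 0.428 km

430 m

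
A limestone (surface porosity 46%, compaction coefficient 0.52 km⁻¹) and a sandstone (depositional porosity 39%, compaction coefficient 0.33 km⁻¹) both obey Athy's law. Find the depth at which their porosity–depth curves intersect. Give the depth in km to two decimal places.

0.87 km

Set n₀ₐ e^(−kₐd) = n₀ᵦ e^(−kᵦd) ⇒ ln(n₀ₐ/n₀ᵦ) = (kₐ − kᵦ)·d
d = ln(0.46/0.39) / (0.52 − 0.33) = 0.1651 / 0.19 = 0.869 km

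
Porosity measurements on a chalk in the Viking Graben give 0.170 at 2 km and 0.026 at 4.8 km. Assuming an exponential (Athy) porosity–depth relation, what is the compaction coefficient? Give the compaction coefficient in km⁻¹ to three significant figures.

0.671 km⁻¹

Athy: phi(d) = phi₀ e^(−cd) ⇒ phi₁/phi₂ = e^{c(d₂−d₁)} ⇒ c = ln(phi₁/phi₂)/(d₂−d₁)
c = ln(0.17/0.026) / (4.8 − 2) = ln(6.538) / 2.8 = 1.8777 / 2.8 = 0.6706 km⁻¹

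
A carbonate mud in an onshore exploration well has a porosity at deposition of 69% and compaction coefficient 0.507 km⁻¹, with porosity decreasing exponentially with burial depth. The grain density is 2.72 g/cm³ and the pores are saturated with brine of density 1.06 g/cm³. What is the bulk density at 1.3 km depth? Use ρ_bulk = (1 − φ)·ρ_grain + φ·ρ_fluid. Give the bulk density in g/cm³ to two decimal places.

Porosity at depth: φ = 0.69·exp(−0.507×1.3) = 0.69×0.5173 = 0.3569
Bulk density: ρ_b = (1−φ)ρ_g + φ·ρ_f = 0.6431×2.72 + 0.3569×1.06
       = 1.749 + 0.378 = 2.127 g/cm³

2.13 g/cm³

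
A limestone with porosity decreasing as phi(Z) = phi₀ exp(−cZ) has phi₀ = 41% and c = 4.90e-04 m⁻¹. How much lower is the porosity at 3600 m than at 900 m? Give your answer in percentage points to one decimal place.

19.4 percentage points

Working in km (1 km = 1000 m; c in km⁻¹ = c in m⁻¹ × 1000):
phi(0.9) = 0.41·e^(−0.49×0.9) = 0.2638
phi(3.6) = 0.41·e^(−0.49×3.6) = 0.0703
Δphi = 0.2638 − 0.0703 = 0.1935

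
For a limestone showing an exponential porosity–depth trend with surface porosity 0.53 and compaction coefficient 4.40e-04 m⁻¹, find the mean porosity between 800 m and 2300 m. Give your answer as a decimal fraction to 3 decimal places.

Working in km (1 km = 1000 m; c in km⁻¹ = c in m⁻¹ × 1000):
⟨phi⟩ = (1/(Z₂−Z₁)) ∫ phi₀ e^(−cZ) dZ = phi₀·(e^(−c·Z₁) − e^(−c·Z₂)) / (c·(Z₂−Z₁))
e^(−0.44×0.8) = 0.7033; e^(−0.44×2.3) = 0.3635
⟨phi⟩ = 0.53 × (0.7033 − 0.3635) / (0.44 × 1.5) = 0.53 × 0.5148 = 0.2729

0.273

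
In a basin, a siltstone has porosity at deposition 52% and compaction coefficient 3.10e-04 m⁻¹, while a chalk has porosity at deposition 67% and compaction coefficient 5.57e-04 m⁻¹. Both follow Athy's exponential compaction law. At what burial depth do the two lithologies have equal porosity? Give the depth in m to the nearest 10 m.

Working in km (1 km = 1000 m; k in km⁻¹ = k in m⁻¹ × 1000):
Set phi₀ₐ e^(−kₐZ) = phi₀ᵦ e^(−kᵦZ) ⇒ ln(phi₀ₐ/phi₀ᵦ) = (kₐ − kᵦ)·Z
Z = ln(0.52/0.67) / (0.31 − 0.557) = -0.2534 / -0.247 = 1.026 km

1030 m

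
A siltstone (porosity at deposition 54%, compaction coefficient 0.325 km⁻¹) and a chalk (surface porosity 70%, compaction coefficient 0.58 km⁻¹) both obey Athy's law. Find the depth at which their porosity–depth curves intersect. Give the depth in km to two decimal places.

Set n₀ₐ e^(−cₐz) = n₀ᵦ e^(−cᵦz) ⇒ ln(n₀ₐ/n₀ᵦ) = (cₐ − cᵦ)·z
z = ln(0.54/0.7) / (0.325 − 0.58) = -0.2595 / -0.255 = 1.018 km

1.02 km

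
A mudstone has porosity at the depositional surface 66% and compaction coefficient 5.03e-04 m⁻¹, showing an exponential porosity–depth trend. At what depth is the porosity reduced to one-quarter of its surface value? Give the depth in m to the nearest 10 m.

Working in km (1 km = 1000 m; c in km⁻¹ = c in m⁻¹ × 1000):
φ/φ₀ = 1/4 ⇒ exp(−c·Z) = 1/4 ⇒ Z = ln(4) / c
Z = 1.3863 / 0.503 = 2.756 km

2760 m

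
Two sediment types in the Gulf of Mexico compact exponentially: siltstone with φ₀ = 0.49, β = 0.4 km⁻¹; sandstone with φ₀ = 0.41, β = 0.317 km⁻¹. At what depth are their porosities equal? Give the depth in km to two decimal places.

2.15 km

Set φ₀ₐ e^(−βₐZ) = φ₀ᵦ e^(−βᵦZ) ⇒ ln(φ₀ₐ/φ₀ᵦ) = (βₐ − βᵦ)·Z
Z = ln(0.49/0.41) / (0.4 − 0.317) = 0.1782 / 0.083 = 2.148 km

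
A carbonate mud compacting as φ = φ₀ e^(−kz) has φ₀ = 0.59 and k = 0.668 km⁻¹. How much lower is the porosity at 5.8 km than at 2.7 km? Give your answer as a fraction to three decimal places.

φ(2.7) = 0.59·e^(−0.668×2.7) = 0.0972
φ(5.8) = 0.59·e^(−0.668×5.8) = 0.0123
Δφ = 0.0972 − 0.0123 = 0.0849

0.085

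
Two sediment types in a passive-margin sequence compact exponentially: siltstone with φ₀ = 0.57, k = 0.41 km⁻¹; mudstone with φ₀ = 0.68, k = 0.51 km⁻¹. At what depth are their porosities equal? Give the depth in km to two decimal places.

Set φ₀ₐ e^(−kₐd) = φ₀ᵦ e^(−kᵦd) ⇒ ln(φ₀ₐ/φ₀ᵦ) = (kₐ − kᵦ)·d
d = ln(0.57/0.68) / (0.41 − 0.51) = -0.1765 / -0.1 = 1.765 km

1.76 km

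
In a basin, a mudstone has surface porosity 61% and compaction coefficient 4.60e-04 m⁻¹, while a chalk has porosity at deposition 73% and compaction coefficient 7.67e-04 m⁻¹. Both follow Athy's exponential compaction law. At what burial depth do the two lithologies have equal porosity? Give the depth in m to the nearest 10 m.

580 m

Working in km (1 km = 1000 m; k in km⁻¹ = k in m⁻¹ × 1000):
Set φ₀ₐ e^(−kₐz) = φ₀ᵦ e^(−kᵦz) ⇒ ln(φ₀ₐ/φ₀ᵦ) = (kₐ − kᵦ)·z
z = ln(0.61/0.73) / (0.46 − 0.767) = -0.1796 / -0.307 = 0.585 km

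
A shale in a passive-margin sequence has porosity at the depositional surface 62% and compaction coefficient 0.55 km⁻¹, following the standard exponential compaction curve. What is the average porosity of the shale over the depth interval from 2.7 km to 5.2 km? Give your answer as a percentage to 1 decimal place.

⟨φ⟩ = (1/(Z₂−Z₁)) ∫ φ₀ e^(−βZ) dZ = φ₀·(e^(−β·Z₁) − e^(−β·Z₂)) / (β·(Z₂−Z₁))
e^(−0.55×2.7) = 0.2265; e^(−0.55×5.2) = 0.0573
⟨φ⟩ = 0.62 × (0.2265 − 0.0573) / (0.55 × 2.5) = 0.62 × 0.1231 = 0.0763

7.6%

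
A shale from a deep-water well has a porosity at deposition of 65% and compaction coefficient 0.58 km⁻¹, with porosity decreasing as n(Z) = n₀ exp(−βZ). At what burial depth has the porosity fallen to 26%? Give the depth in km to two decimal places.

Invert Athy's law: Z = ln(n₀/n) / β
Z = ln(0.65/0.26) / 0.58 = ln(2.5) / 0.58 = 0.9163 / 0.58 = 1.580 km

1.58 km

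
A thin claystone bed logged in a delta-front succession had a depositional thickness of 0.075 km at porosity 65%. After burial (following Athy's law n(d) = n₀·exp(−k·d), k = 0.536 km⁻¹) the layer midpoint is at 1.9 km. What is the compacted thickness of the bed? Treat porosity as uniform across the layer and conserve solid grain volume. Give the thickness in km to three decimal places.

0.034 km

Porosity at 1.9 km: n = 0.65·exp(−0.536×1.9) = 0.2348
Solid-volume conservation: h(1−n) = h₀(1−n₀) ⇒ h = h₀·(1−n₀)/(1−n)
h = 0.075 × (1 − 0.65)/(1 − 0.2348) = 0.075 × 0.4574 = 0.0343 km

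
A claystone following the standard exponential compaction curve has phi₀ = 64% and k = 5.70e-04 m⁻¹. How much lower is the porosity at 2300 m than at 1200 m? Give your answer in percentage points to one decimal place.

Working in km (1 km = 1000 m; k in km⁻¹ = k in m⁻¹ × 1000):
phi(1.2) = 0.64·e^(−0.57×1.2) = 0.3229
phi(2.3) = 0.64·e^(−0.57×2.3) = 0.1725
Δphi = 0.3229 − 0.1725 = 0.1504

15.0 percentage points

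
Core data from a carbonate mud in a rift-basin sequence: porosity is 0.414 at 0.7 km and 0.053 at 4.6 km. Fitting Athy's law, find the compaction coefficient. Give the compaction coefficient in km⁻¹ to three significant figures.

0.527 km⁻¹

Athy: phi(z) = phi₀ e^(−cz) ⇒ phi₁/phi₂ = e^{c(z₂−z₁)} ⇒ c = ln(phi₁/phi₂)/(z₂−z₁)
c = ln(0.414/0.053) / (4.6 − 0.7) = ln(7.811) / 3.9 = 2.0556 / 3.9 = 0.5271 km⁻¹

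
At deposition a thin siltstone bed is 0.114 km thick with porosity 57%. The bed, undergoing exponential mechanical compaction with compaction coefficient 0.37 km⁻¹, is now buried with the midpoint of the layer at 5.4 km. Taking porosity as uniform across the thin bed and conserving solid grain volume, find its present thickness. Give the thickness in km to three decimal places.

0.053 km

Porosity at 5.4 km: φ = 0.57·exp(−0.37×5.4) = 0.0773
Solid-volume conservation: h(1−φ) = h₀(1−φ₀) ⇒ h = h₀·(1−φ₀)/(1−φ)
h = 0.114 × (1 − 0.57)/(1 − 0.0773) = 0.114 × 0.4660 = 0.0531 km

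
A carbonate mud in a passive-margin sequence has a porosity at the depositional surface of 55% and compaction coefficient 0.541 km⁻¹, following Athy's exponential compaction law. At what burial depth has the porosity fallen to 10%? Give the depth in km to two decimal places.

Invert Athy's law: d = ln(phi₀/phi) / β
d = ln(0.55/0.1) / 0.541 = ln(5.5) / 0.541 = 1.7047 / 0.541 = 3.151 km

3.15 km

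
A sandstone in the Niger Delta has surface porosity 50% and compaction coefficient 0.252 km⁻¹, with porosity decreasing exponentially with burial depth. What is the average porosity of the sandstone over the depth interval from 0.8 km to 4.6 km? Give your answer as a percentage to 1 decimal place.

26.3%

⟨φ⟩ = (1/(d₂−d₁)) ∫ φ₀ e^(−cd) dd = φ₀·(e^(−c·d₁) − e^(−c·d₂)) / (c·(d₂−d₁))
e^(−0.252×0.8) = 0.8174; e^(−0.252×4.6) = 0.3137
⟨φ⟩ = 0.5 × (0.8174 − 0.3137) / (0.252 × 3.8) = 0.5 × 0.5260 = 0.2630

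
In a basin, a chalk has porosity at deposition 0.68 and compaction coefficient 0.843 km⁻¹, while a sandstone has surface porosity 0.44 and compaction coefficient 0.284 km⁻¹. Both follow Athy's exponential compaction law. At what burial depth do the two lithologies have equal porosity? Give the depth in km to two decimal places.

0.78 km

Set φ₀ₐ e^(−cₐd) = φ₀ᵦ e^(−cᵦd) ⇒ ln(φ₀ₐ/φ₀ᵦ) = (cₐ − cᵦ)·d
d = ln(0.68/0.44) / (0.843 − 0.284) = 0.4353 / 0.559 = 0.779 km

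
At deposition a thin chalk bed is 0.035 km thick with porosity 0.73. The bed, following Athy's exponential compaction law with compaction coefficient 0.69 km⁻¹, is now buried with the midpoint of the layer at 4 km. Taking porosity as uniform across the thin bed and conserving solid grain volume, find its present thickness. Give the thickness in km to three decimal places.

Porosity at 4 km: phi = 0.73·exp(−0.69×4) = 0.0462
Solid-volume conservation: h(1−phi) = h₀(1−phi₀) ⇒ h = h₀·(1−phi₀)/(1−phi)
h = 0.035 × (1 − 0.73)/(1 − 0.0462) = 0.035 × 0.2831 = 0.0099 km

0.010 km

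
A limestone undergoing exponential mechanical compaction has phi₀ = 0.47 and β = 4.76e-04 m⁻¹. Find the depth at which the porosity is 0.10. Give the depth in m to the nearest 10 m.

3250 m

Working in km (1 km = 1000 m; β in km⁻¹ = β in m⁻¹ × 1000):
Invert Athy's law: d = ln(phi₀/phi) / β
d = ln(0.47/0.1) / 0.476 = ln(4.7) / 0.476 = 1.5476 / 0.476 = 3.251 km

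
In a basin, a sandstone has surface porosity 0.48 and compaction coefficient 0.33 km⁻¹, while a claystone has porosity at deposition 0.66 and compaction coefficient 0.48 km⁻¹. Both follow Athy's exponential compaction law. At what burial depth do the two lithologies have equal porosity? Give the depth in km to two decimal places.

2.12 km

Set n₀ₐ e^(−βₐZ) = n₀ᵦ e^(−βᵦZ) ⇒ ln(n₀ₐ/n₀ᵦ) = (βₐ − βᵦ)·Z
Z = ln(0.48/0.66) / (0.33 − 0.48) = -0.3185 / -0.15 = 2.123 km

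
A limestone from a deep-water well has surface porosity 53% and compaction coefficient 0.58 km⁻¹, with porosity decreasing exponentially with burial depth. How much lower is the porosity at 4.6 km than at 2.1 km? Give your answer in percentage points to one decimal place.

φ(2.1) = 0.53·e^(−0.58×2.1) = 0.1568
φ(4.6) = 0.53·e^(−0.58×4.6) = 0.0368
Δφ = 0.1568 − 0.0368 = 0.1200

12.0 percentage points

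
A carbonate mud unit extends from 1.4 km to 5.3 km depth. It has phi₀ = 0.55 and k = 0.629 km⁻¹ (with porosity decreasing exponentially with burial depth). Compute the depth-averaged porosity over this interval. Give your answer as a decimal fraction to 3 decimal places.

⟨phi⟩ = (1/(Z₂−Z₁)) ∫ phi₀ e^(−kZ) dZ = phi₀·(e^(−k·Z₁) − e^(−k·Z₂)) / (k·(Z₂−Z₁))
e^(−0.629×1.4) = 0.4145; e^(−0.629×5.3) = 0.0357
⟨phi⟩ = 0.55 × (0.4145 − 0.0357) / (0.629 × 3.9) = 0.55 × 0.1544 = 0.0849

0.085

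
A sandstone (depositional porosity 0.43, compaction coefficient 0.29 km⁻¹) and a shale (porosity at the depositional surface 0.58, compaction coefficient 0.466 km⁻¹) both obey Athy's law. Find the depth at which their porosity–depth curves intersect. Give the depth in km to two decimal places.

1.70 km

Set phi₀ₐ e^(−βₐz) = phi₀ᵦ e^(−βᵦz) ⇒ ln(phi₀ₐ/phi₀ᵦ) = (βₐ − βᵦ)·z
z = ln(0.43/0.58) / (0.29 − 0.466) = -0.2992 / -0.176 = 1.700 km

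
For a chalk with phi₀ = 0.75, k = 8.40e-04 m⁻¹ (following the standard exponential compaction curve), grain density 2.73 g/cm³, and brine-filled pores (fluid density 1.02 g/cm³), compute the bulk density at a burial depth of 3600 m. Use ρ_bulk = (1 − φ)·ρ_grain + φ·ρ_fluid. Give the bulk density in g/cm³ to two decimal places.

Working in km (1 km = 1000 m; k in km⁻¹ = k in m⁻¹ × 1000):
Porosity at depth: phi = 0.75·exp(−0.84×3.6) = 0.75×0.0486 = 0.0365
Bulk density: ρ_b = (1−phi)ρ_g + phi·ρ_f = 0.9635×2.73 + 0.0365×1.02
       = 2.630 + 0.037 = 2.668 g/cm³

2.67 g/cm³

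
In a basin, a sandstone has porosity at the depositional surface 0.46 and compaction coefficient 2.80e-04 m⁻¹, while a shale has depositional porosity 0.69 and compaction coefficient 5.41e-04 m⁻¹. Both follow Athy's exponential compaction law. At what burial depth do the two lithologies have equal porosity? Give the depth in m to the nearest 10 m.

1550 m

Working in km (1 km = 1000 m; c in km⁻¹ = c in m⁻¹ × 1000):
Set phi₀ₐ e^(−cₐZ) = phi₀ᵦ e^(−cᵦZ) ⇒ ln(phi₀ₐ/phi₀ᵦ) = (cₐ − cᵦ)·Z
Z = ln(0.46/0.69) / (0.28 − 0.541) = -0.4055 / -0.261 = 1.554 km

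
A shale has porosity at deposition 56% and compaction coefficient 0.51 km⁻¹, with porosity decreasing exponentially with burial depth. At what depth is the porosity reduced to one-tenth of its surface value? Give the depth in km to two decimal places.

4.51 km

n/n₀ = 1/10 ⇒ exp(−β·z) = 1/10 ⇒ z = ln(10) / β
z = 2.3026 / 0.51 = 4.515 km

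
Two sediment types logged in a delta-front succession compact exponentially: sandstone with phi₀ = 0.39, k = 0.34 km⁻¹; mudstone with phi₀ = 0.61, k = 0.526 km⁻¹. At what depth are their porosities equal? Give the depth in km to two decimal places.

2.40 km

Set phi₀ₐ e^(−kₐz) = phi₀ᵦ e^(−kᵦz) ⇒ ln(phi₀ₐ/phi₀ᵦ) = (kₐ − kᵦ)·z
z = ln(0.39/0.61) / (0.34 − 0.526) = -0.4473 / -0.186 = 2.405 km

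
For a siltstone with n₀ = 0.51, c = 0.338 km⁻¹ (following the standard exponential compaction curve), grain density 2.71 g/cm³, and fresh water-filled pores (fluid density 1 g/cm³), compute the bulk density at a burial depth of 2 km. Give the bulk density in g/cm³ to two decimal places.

Porosity at depth: n = 0.51·exp(−0.338×2) = 0.51×0.5086 = 0.2594
Bulk density: ρ_b = (1−n)ρ_g + n·ρ_f = 0.7406×2.71 + 0.2594×1
       = 2.007 + 0.259 = 2.266 g/cm³

2.27 g/cm³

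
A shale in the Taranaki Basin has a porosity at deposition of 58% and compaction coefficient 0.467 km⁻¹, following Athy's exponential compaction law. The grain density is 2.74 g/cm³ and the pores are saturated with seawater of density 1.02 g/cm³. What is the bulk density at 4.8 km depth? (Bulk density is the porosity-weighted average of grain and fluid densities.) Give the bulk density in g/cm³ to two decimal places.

2.63 g/cm³

Porosity at depth: n = 0.58·exp(−0.467×4.8) = 0.58×0.1063 = 0.0616
Bulk density: ρ_b = (1−n)ρ_g + n·ρ_f = 0.9384×2.74 + 0.0616×1.02
       = 2.571 + 0.063 = 2.634 g/cm³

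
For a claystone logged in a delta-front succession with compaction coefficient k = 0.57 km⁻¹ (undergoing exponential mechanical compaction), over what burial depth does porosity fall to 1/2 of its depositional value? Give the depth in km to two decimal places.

φ/φ₀ = 1/2 ⇒ exp(−k·Z) = 1/2 ⇒ Z = ln(2) / k
Z = 0.6931 / 0.57 = 1.216 km

1.22 km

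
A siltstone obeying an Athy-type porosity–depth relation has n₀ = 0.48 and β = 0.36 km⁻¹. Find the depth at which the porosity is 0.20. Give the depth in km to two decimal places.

2.43 km

Invert Athy's law: d = ln(n₀/n) / β
d = ln(0.48/0.2) / 0.36 = ln(2.4) / 0.36 = 0.8755 / 0.36 = 2.432 km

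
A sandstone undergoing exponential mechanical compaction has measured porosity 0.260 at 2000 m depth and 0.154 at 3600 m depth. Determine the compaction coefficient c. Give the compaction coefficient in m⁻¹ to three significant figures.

0.000327 m⁻¹

Working in km (1 km = 1000 m; c in km⁻¹ = c in m⁻¹ × 1000):
Athy: φ(z) = φ₀ e^(−cz) ⇒ φ₁/φ₂ = e^{c(z₂−z₁)} ⇒ c = ln(φ₁/φ₂)/(z₂−z₁)
c = ln(0.26/0.154) / (3.6 − 2) = ln(1.688) / 1.6 = 0.5237 / 1.6 = 0.3273 km⁻¹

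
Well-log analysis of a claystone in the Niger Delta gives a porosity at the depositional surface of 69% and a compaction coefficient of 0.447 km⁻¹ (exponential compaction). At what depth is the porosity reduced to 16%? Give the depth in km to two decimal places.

Invert Athy's law: d = ln(phi₀/phi) / β
d = ln(0.69/0.16) / 0.447 = ln(4.312) / 0.447 = 1.4615 / 0.447 = 3.270 km

3.27 km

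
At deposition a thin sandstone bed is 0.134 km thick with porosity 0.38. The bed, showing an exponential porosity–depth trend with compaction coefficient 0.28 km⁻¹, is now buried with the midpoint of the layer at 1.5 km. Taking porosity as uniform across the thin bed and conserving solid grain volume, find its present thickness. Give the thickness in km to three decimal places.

Porosity at 1.5 km: n = 0.38·exp(−0.28×1.5) = 0.2497
Solid-volume conservation: h(1−n) = h₀(1−n₀) ⇒ h = h₀·(1−n₀)/(1−n)
h = 0.134 × (1 − 0.38)/(1 − 0.2497) = 0.134 × 0.8263 = 0.1107 km

0.111 km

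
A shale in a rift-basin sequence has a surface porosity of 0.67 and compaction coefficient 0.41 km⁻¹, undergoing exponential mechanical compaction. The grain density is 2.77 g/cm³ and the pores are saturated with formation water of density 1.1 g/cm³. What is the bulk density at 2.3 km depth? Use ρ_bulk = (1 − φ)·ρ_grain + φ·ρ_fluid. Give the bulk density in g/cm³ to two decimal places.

Porosity at depth: n = 0.67·exp(−0.41×2.3) = 0.67×0.3895 = 0.2609
Bulk density: ρ_b = (1−n)ρ_g + n·ρ_f = 0.7391×2.77 + 0.2609×1.1
       = 2.047 + 0.287 = 2.334 g/cm³

2.33 g/cm³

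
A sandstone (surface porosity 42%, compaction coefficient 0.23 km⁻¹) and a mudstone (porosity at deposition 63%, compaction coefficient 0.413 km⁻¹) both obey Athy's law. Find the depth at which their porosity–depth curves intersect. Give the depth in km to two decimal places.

Set n₀ₐ e^(−kₐz) = n₀ᵦ e^(−kᵦz) ⇒ ln(n₀ₐ/n₀ᵦ) = (kₐ − kᵦ)·z
z = ln(0.42/0.63) / (0.23 − 0.413) = -0.4055 / -0.183 = 2.216 km

2.22 km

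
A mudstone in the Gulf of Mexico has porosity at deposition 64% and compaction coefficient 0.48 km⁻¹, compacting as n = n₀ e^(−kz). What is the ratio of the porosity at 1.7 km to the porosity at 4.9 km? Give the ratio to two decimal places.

n(z₁)/n(z₂) = e^(−k·z₁)/e^(−k·z₂) = e^{k(z₂−z₁)}
= exp(0.48 × 3.2) = exp(1.536) = 4.6460

4.65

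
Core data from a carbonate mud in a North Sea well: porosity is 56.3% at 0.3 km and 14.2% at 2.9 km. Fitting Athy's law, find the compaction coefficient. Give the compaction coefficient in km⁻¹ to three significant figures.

0.530 km⁻¹

Athy: n(d) = n₀ e^(−kd) ⇒ n₁/n₂ = e^{k(d₂−d₁)} ⇒ k = ln(n₁/n₂)/(d₂−d₁)
k = ln(0.563/0.142) / (2.9 − 0.3) = ln(3.965) / 2.6 = 1.3775 / 2.6 = 0.5298 km⁻¹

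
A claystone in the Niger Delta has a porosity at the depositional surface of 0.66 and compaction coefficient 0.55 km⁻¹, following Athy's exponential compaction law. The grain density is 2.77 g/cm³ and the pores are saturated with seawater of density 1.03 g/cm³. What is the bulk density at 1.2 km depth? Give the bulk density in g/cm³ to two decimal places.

2.18 g/cm³

Porosity at depth: n = 0.66·exp(−0.55×1.2) = 0.66×0.5169 = 0.3411
Bulk density: ρ_b = (1−n)ρ_g + n·ρ_f = 0.6589×2.77 + 0.3411×1.03
       = 1.825 + 0.351 = 2.176 g/cm³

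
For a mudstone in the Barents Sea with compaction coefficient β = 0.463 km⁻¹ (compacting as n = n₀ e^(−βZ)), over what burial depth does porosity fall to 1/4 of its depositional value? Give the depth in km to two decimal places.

n/n₀ = 1/4 ⇒ exp(−β·Z) = 1/4 ⇒ Z = ln(4) / β
Z = 1.3863 / 0.463 = 2.994 km

2.99 km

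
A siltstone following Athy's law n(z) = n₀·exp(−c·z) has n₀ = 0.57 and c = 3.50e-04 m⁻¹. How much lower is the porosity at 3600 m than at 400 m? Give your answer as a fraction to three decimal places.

0.334

Working in km (1 km = 1000 m; c in km⁻¹ = c in m⁻¹ × 1000):
n(0.4) = 0.57·e^(−0.35×0.4) = 0.4955
n(3.6) = 0.57·e^(−0.35×3.6) = 0.1617
Δn = 0.4955 − 0.1617 = 0.3339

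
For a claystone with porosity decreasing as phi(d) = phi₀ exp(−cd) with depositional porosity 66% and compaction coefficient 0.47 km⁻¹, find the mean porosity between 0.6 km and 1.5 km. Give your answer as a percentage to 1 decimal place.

⟨phi⟩ = (1/(d₂−d₁)) ∫ phi₀ e^(−cd) dd = phi₀·(e^(−c·d₁) − e^(−c·d₂)) / (c·(d₂−d₁))
e^(−0.47×0.6) = 0.7543; e^(−0.47×1.5) = 0.4941
⟨phi⟩ = 0.66 × (0.7543 − 0.4941) / (0.47 × 0.9) = 0.66 × 0.6150 = 0.4059

40.6%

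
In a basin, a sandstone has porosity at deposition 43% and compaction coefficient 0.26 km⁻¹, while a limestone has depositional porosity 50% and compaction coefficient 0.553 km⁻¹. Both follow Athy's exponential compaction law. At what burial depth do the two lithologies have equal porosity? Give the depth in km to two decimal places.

0.51 km

Set n₀ₐ e^(−kₐz) = n₀ᵦ e^(−kᵦz) ⇒ ln(n₀ₐ/n₀ᵦ) = (kₐ − kᵦ)·z
z = ln(0.43/0.5) / (0.26 − 0.553) = -0.1508 / -0.293 = 0.515 km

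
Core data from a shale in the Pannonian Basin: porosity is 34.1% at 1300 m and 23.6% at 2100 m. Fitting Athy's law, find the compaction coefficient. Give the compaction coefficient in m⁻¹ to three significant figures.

0.000460 m⁻¹

Working in km (1 km = 1000 m; c in km⁻¹ = c in m⁻¹ × 1000):
Athy: phi(z) = phi₀ e^(−cz) ⇒ phi₁/phi₂ = e^{c(z₂−z₁)} ⇒ c = ln(phi₁/phi₂)/(z₂−z₁)
c = ln(0.341/0.236) / (2.1 − 1.3) = ln(1.445) / 0.8 = 0.3681 / 0.8 = 0.4601 km⁻¹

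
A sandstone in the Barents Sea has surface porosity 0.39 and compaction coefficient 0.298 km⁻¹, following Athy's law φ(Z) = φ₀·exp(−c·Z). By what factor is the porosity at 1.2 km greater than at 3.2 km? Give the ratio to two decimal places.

1.81

φ(Z₁)/φ(Z₂) = e^(−c·Z₁)/e^(−c·Z₂) = e^{c(Z₂−Z₁)}
= exp(0.298 × 2) = exp(0.596) = 1.8148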